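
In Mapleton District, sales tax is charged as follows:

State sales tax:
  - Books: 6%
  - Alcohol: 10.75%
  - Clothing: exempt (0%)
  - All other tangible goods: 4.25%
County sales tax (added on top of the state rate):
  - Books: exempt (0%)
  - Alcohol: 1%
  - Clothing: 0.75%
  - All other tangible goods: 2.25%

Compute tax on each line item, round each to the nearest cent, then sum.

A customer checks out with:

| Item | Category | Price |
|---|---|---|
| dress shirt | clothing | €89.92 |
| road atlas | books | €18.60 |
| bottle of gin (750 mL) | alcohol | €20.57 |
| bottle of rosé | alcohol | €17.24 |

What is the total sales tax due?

Dress shirt €89.92: clothing → 0% + 0.75% county = 0.75% → €0.67
Road atlas €18.60: books → 6% + 0% county = 6% → €1.12
Bottle of gin (750 mL) €20.57: alcohol → 10.75% + 1% county = 11.75% → €2.42
Bottle of rosé €17.24: alcohol → 10.75% + 1% county = 11.75% → €2.03
Total tax = €0.67 + €1.12 + €2.42 + €2.03 = €6.24

€6.24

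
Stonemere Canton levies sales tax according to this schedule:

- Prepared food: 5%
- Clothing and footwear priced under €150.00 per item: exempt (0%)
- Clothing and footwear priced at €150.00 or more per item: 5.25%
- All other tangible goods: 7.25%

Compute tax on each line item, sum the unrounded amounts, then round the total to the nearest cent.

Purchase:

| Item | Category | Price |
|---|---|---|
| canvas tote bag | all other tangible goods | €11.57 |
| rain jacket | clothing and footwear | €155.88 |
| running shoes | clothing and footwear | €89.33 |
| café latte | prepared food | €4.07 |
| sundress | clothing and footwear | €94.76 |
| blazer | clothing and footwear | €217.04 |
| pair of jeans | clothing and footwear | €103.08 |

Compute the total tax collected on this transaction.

Canvas tote bag €11.57: all other tangible goods → 7.25% → €0.838825
Rain jacket €155.88: clothing and footwear, €150.00 or more → 5.25% → €8.1837
Running shoes €89.33: clothing and footwear, under €150.00 → 0% → €0.00
Café latte €4.07: prepared food → 5% → €0.2035
Sundress €94.76: clothing and footwear, under €150.00 → 0% → €0.00
Blazer €217.04: clothing and footwear, €150.00 or more → 5.25% → €11.3946
Pair of jeans €103.08: clothing and footwear, under €150.00 → 0% → €0.00
Unrounded tax sum = €20.620625 → €20.62

€20.62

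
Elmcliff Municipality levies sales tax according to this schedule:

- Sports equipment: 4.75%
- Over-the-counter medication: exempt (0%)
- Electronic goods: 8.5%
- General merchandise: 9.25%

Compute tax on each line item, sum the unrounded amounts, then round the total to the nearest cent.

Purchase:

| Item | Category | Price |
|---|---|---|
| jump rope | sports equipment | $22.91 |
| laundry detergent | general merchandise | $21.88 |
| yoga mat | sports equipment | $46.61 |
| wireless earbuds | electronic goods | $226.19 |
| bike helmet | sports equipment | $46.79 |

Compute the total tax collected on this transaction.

$26.77

Jump rope $22.91: sports equipment → 4.75% → $1.088225
Laundry detergent $21.88: general merchandise → 9.25% → $2.0239
Yoga mat $46.61: sports equipment → 4.75% → $2.213975
Wireless earbuds $226.19: electronic goods → 8.5% → $19.22615
Bike helmet $46.79: sports equipment → 4.75% → $2.222525
Unrounded tax sum = $26.774775 → $26.77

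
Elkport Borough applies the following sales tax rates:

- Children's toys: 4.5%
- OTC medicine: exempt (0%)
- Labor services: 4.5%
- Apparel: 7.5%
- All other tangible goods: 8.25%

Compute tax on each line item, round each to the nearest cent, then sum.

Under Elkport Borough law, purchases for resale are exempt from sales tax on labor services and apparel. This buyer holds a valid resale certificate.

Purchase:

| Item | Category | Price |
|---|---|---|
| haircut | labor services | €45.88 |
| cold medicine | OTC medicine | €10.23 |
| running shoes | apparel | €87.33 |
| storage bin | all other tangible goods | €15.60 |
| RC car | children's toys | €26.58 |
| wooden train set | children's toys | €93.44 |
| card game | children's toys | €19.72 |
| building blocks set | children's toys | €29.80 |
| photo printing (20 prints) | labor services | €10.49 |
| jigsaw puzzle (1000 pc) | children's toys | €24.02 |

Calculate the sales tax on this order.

Haircut €45.88: labor services, buyer-exempt → 0% → €0.00
Cold medicine €10.23: OTC medicine → 0% → €0.00
Running shoes €87.33: apparel, buyer-exempt → 0% → €0.00
Storage bin €15.60: all other tangible goods → 8.25% → €1.29
RC car €26.58: children's toys → 4.5% → €1.20
Wooden train set €93.44: children's toys → 4.5% → €4.20
Card game €19.72: children's toys → 4.5% → €0.89
Building blocks set €29.80: children's toys → 4.5% → €1.34
Photo printing (20 prints) €10.49: labor services, buyer-exempt → 0% → €0.00
Jigsaw puzzle (1000 pc) €24.02: children's toys → 4.5% → €1.08
Total tax = €1.29 + €1.20 + €4.20 + €0.89 + €1.34 + €1.08 = €10.00

€10.00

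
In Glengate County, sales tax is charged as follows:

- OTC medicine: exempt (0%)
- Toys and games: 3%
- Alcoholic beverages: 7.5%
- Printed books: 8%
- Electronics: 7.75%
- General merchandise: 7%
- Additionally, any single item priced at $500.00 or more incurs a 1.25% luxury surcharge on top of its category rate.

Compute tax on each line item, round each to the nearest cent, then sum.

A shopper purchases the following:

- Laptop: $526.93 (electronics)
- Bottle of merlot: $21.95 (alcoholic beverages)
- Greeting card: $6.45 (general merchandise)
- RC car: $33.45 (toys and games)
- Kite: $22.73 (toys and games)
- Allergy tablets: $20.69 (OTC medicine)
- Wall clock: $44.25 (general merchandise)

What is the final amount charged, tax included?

Laptop $526.93: electronics → 7.75% + 1.25% surcharge = 9% → $47.42
Bottle of merlot $21.95: alcoholic beverages → 7.5% → $1.65
Greeting card $6.45: general merchandise → 7% → $0.45
RC car $33.45: toys and games → 3% → $1.00
Kite $22.73: toys and games → 3% → $0.68
Allergy tablets $20.69: OTC medicine → 0% → $0.00
Wall clock $44.25: general merchandise → 7% → $3.10
Subtotal = $676.45; tax = $54.30; total due = $730.75

$730.75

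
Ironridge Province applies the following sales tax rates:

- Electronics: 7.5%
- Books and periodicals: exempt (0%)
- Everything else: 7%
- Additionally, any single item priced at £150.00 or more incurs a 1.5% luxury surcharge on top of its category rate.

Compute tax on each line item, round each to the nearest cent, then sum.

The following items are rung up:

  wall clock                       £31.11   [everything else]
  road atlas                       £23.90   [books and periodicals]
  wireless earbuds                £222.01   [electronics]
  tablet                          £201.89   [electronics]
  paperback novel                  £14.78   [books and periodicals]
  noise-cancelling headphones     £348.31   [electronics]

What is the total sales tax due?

Wall clock £31.11: everything else → 7% → £2.18
Road atlas £23.90: books and periodicals → 0% → £0.00
Wireless earbuds £222.01: electronics → 7.5% + 1.5% surcharge = 9% → £19.98
Tablet £201.89: electronics → 7.5% + 1.5% surcharge = 9% → £18.17
Paperback novel £14.78: books and periodicals → 0% → £0.00
Noise-cancelling headphones £348.31: electronics → 7.5% + 1.5% surcharge = 9% → £31.35
Total tax = £2.18 + £19.98 + £18.17 + £31.35 = £71.68

£71.68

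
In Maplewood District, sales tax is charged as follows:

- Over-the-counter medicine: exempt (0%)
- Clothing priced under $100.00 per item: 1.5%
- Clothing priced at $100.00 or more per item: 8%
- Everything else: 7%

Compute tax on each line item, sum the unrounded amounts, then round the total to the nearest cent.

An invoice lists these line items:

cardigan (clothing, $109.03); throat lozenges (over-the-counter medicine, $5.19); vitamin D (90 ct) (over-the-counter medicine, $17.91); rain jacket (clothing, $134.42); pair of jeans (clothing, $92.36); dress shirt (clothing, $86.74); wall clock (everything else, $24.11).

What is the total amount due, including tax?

$493.61

Cardigan $109.03: clothing, $100.00 or more → 8% → $8.7224
Throat lozenges $5.19: over-the-counter medicine → 0% → $0.00
Vitamin D (90 ct) $17.91: over-the-counter medicine → 0% → $0.00
Rain jacket $134.42: clothing, $100.00 or more → 8% → $10.7536
Pair of jeans $92.36: clothing, under $100.00 → 1.5% → $1.3854
Dress shirt $86.74: clothing, under $100.00 → 1.5% → $1.3011
Wall clock $24.11: everything else → 7% → $1.6877
Subtotal = $469.76; unrounded tax = $23.8502 → $23.85; total due = $493.61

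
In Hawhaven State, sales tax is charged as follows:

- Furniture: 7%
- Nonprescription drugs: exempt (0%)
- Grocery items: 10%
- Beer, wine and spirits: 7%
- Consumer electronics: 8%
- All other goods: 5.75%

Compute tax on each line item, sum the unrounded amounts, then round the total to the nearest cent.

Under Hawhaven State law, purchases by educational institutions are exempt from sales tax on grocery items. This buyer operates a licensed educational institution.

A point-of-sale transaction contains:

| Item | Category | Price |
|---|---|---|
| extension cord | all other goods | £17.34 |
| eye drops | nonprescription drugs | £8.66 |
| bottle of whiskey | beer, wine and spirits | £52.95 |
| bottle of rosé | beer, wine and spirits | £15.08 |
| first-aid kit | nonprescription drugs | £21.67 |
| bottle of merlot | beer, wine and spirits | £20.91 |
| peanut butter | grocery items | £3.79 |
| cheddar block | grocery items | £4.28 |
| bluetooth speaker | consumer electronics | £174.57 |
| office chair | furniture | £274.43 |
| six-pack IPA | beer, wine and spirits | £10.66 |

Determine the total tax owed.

Extension cord £17.34: all other goods → 5.75% → £0.99705
Eye drops £8.66: nonprescription drugs → 0% → £0.00
Bottle of whiskey £52.95: beer, wine and spirits → 7% → £3.7065
Bottle of rosé £15.08: beer, wine and spirits → 7% → £1.0556
First-aid kit £21.67: nonprescription drugs → 0% → £0.00
Bottle of merlot £20.91: beer, wine and spirits → 7% → £1.4637
Peanut butter £3.79: grocery items, buyer-exempt → 0% → £0.00
Cheddar block £4.28: grocery items, buyer-exempt → 0% → £0.00
Bluetooth speaker £174.57: consumer electronics → 8% → £13.9656
Office chair £274.43: furniture → 7% → £19.2101
Six-pack IPA £10.66: beer, wine and spirits → 7% → £0.7462
Unrounded tax sum = £41.14475 → £41.14

£41.14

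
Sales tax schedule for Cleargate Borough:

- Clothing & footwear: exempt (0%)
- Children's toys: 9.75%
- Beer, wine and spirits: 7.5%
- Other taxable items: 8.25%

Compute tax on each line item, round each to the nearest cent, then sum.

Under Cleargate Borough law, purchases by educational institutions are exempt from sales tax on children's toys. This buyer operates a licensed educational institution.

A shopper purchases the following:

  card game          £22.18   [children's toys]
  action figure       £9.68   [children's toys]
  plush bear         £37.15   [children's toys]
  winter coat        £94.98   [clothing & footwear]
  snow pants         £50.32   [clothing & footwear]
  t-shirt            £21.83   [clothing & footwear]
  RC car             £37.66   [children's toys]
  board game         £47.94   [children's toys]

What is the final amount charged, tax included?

Card game £22.18: children's toys, buyer-exempt → 0% → £0.00
Action figure £9.68: children's toys, buyer-exempt → 0% → £0.00
Plush bear £37.15: children's toys, buyer-exempt → 0% → £0.00
Winter coat £94.98: clothing & footwear → 0% → £0.00
Snow pants £50.32: clothing & footwear → 0% → £0.00
T-shirt £21.83: clothing & footwear → 0% → £0.00
RC car £37.66: children's toys, buyer-exempt → 0% → £0.00
Board game £47.94: children's toys, buyer-exempt → 0% → £0.00
Subtotal = £321.74; tax = £0.00; total due = £321.74

£321.74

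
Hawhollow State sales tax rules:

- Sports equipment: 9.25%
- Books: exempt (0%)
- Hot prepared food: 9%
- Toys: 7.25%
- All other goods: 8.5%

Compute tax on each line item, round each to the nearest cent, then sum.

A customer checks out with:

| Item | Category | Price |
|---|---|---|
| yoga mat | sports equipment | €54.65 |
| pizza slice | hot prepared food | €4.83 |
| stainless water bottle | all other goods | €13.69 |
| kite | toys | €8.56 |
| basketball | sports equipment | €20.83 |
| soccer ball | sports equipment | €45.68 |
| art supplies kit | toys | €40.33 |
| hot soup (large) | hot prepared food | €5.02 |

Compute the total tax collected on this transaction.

€16.80

Yoga mat €54.65: sports equipment → 9.25% → €5.06
Pizza slice €4.83: hot prepared food → 9% → €0.43
Stainless water bottle €13.69: all other goods → 8.5% → €1.16
Kite €8.56: toys → 7.25% → €0.62
Basketball €20.83: sports equipment → 9.25% → €1.93
Soccer ball €45.68: sports equipment → 9.25% → €4.23
Art supplies kit €40.33: toys → 7.25% → €2.92
Hot soup (large) €5.02: hot prepared food → 9% → €0.45
Total tax = €5.06 + €0.43 + €1.16 + €0.62 + €1.93 + €4.23 + €2.92 + €0.45 = €16.80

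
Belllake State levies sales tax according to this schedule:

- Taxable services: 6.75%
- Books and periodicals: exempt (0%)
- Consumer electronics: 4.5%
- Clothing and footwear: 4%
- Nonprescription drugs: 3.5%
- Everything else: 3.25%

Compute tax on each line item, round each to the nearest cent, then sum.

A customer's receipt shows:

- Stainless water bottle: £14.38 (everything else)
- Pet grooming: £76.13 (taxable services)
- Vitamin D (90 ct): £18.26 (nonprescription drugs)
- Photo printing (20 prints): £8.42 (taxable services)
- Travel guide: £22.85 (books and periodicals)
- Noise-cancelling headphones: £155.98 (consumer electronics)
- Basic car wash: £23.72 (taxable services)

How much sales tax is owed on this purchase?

Stainless water bottle £14.38: everything else → 3.25% → £0.47
Pet grooming £76.13: taxable services → 6.75% → £5.14
Vitamin D (90 ct) £18.26: nonprescription drugs → 3.5% → £0.64
Photo printing (20 prints) £8.42: taxable services → 6.75% → £0.57
Travel guide £22.85: books and periodicals → 0% → £0.00
Noise-cancelling headphones £155.98: consumer electronics → 4.5% → £7.02
Basic car wash £23.72: taxable services → 6.75% → £1.60
Total tax = £0.47 + £5.14 + £0.64 + £0.57 + £7.02 + £1.60 = £15.44

£15.44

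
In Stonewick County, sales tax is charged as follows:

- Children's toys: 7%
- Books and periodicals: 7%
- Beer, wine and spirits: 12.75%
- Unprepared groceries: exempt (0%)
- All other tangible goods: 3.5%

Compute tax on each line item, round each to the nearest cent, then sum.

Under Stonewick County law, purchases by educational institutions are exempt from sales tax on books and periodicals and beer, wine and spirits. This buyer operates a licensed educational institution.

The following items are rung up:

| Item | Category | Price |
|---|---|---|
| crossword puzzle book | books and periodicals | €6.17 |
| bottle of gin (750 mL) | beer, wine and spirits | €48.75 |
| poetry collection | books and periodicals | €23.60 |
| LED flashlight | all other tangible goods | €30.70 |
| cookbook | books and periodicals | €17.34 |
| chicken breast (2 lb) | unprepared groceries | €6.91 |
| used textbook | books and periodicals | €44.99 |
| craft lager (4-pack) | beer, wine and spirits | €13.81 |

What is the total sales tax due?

Crossword puzzle book €6.17: books and periodicals, buyer-exempt → 0% → €0.00
Bottle of gin (750 mL) €48.75: beer, wine and spirits, buyer-exempt → 0% → €0.00
Poetry collection €23.60: books and periodicals, buyer-exempt → 0% → €0.00
LED flashlight €30.70: all other tangible goods → 3.5% → €1.07
Cookbook €17.34: books and periodicals, buyer-exempt → 0% → €0.00
Chicken breast (2 lb) €6.91: unprepared groceries → 0% → €0.00
Used textbook €44.99: books and periodicals, buyer-exempt → 0% → €0.00
Craft lager (4-pack) €13.81: beer, wine and spirits, buyer-exempt → 0% → €0.00
Total tax = €1.07

€1.07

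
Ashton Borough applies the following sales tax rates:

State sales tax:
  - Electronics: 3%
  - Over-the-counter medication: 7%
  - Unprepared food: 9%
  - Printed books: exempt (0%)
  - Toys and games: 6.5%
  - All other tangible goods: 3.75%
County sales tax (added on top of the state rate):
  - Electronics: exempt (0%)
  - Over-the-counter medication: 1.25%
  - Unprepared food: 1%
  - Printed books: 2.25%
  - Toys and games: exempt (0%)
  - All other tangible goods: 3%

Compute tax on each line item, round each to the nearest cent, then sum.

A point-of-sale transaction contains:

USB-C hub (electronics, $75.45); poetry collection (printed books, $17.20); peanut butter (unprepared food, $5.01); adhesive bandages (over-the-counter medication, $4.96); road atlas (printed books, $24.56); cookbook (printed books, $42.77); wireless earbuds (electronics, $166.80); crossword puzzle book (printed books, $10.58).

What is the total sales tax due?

USB-C hub $75.45: electronics → 3% + 0% county = 3% → $2.26
Poetry collection $17.20: printed books → 0% + 2.25% county = 2.25% → $0.39
Peanut butter $5.01: unprepared food → 9% + 1% county = 10% → $0.50
Adhesive bandages $4.96: over-the-counter medication → 7% + 1.25% county = 8.25% → $0.41
Road atlas $24.56: printed books → 0% + 2.25% county = 2.25% → $0.55
Cookbook $42.77: printed books → 0% + 2.25% county = 2.25% → $0.96
Wireless earbuds $166.80: electronics → 3% + 0% county = 3% → $5.00
Crossword puzzle book $10.58: printed books → 0% + 2.25% county = 2.25% → $0.24
Total tax = $2.26 + $0.39 + $0.50 + $0.41 + $0.55 + $0.96 + $5.00 + $0.24 = $10.31

$10.31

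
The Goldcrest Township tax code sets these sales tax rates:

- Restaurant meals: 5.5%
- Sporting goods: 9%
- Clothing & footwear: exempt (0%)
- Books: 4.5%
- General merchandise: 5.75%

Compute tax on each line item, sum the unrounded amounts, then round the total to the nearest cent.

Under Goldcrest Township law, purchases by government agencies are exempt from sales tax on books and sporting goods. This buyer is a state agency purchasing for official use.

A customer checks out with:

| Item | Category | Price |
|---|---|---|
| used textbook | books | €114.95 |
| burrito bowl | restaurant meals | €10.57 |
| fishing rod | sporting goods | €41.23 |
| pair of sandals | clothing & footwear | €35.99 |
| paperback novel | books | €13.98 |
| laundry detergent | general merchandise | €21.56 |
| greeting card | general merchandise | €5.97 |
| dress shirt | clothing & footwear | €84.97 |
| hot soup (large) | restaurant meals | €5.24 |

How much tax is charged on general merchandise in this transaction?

€1.58

Laundry detergent €21.56: general merchandise → 5.75% → €1.2397
Greeting card €5.97: general merchandise → 5.75% → €0.343275
Tax on general merchandise: unrounded sum = €1.582975 → €1.58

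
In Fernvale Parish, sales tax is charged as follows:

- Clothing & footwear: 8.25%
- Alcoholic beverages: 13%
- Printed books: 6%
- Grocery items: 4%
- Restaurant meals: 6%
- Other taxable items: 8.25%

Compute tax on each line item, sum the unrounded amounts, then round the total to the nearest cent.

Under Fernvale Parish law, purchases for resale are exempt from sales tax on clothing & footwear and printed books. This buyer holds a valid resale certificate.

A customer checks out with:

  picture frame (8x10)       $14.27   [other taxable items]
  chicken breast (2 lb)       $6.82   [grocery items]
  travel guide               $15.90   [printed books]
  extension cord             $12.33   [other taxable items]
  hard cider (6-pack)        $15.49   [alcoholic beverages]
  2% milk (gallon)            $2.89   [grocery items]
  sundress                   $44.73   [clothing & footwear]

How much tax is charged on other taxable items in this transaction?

$2.19

Picture frame (8x10) $14.27: other taxable items → 8.25% → $1.177275
Extension cord $12.33: other taxable items → 8.25% → $1.017225
Tax on other taxable items: unrounded sum = $2.1945 → $2.19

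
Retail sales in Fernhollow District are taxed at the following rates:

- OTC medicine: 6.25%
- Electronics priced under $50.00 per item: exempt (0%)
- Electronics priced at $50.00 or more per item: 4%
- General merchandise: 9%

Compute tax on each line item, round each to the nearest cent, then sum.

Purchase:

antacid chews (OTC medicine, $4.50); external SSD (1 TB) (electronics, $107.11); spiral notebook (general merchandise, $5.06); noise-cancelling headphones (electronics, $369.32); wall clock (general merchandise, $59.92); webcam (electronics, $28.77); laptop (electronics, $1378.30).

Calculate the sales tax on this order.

$80.31

Antacid chews $4.50: OTC medicine → 6.25% → $0.28
External SSD (1 TB) $107.11: electronics, $50.00 or more → 4% → $4.28
Spiral notebook $5.06: general merchandise → 9% → $0.46
Noise-cancelling headphones $369.32: electronics, $50.00 or more → 4% → $14.77
Wall clock $59.92: general merchandise → 9% → $5.39
Webcam $28.77: electronics, under $50.00 → 0% → $0.00
Laptop $1378.30: electronics, $50.00 or more → 4% → $55.13
Total tax = $0.28 + $4.28 + $0.46 + $14.77 + $5.39 + $55.13 = $80.31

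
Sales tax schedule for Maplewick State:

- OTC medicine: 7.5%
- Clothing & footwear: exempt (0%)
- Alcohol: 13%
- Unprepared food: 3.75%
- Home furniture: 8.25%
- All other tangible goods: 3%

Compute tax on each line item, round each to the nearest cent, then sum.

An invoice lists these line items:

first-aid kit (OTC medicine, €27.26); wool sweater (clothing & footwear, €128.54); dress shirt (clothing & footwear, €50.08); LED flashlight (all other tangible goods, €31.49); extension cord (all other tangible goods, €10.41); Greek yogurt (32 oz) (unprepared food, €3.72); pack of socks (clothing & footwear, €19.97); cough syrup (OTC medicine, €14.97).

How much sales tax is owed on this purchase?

First-aid kit €27.26: OTC medicine → 7.5% → €2.04
Wool sweater €128.54: clothing & footwear → 0% → €0.00
Dress shirt €50.08: clothing & footwear → 0% → €0.00
LED flashlight €31.49: all other tangible goods → 3% → €0.94
Extension cord €10.41: all other tangible goods → 3% → €0.31
Greek yogurt (32 oz) €3.72: unprepared food → 3.75% → €0.14
Pack of socks €19.97: clothing & footwear → 0% → €0.00
Cough syrup €14.97: OTC medicine → 7.5% → €1.12
Total tax = €2.04 + €0.94 + €0.31 + €0.14 + €1.12 = €4.55

€4.55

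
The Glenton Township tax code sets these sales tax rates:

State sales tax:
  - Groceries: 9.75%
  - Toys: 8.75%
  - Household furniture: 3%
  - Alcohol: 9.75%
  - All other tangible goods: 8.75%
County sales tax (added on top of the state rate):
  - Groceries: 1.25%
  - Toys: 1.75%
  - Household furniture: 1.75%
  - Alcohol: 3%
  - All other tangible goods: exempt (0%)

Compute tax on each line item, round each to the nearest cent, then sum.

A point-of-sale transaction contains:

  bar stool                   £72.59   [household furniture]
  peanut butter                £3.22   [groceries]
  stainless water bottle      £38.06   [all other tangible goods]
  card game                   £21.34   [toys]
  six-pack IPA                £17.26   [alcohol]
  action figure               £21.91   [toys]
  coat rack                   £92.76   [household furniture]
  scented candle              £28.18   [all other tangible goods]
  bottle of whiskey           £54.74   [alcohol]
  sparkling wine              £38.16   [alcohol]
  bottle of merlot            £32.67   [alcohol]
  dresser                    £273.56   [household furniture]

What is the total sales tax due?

£49.76

Bar stool £72.59: household furniture → 3% + 1.75% county = 4.75% → £3.45
Peanut butter £3.22: groceries → 9.75% + 1.25% county = 11% → £0.35
Stainless water bottle £38.06: all other tangible goods → 8.75% + 0% county = 8.75% → £3.33
Card game £21.34: toys → 8.75% + 1.75% county = 10.5% → £2.24
Six-pack IPA £17.26: alcohol → 9.75% + 3% county = 12.75% → £2.20
Action figure £21.91: toys → 8.75% + 1.75% county = 10.5% → £2.30
Coat rack £92.76: household furniture → 3% + 1.75% county = 4.75% → £4.41
Scented candle £28.18: all other tangible goods → 8.75% + 0% county = 8.75% → £2.47
Bottle of whiskey £54.74: alcohol → 9.75% + 3% county = 12.75% → £6.98
Sparkling wine £38.16: alcohol → 9.75% + 3% county = 12.75% → £4.87
Bottle of merlot £32.67: alcohol → 9.75% + 3% county = 12.75% → £4.17
Dresser £273.56: household furniture → 3% + 1.75% county = 4.75% → £12.99
Total tax = £3.45 + £0.35 + £3.33 + £2.24 + £2.20 + £2.30 + £4.41 + £2.47 + £6.98 + £4.87 + £4.17 + £12.99 = £49.76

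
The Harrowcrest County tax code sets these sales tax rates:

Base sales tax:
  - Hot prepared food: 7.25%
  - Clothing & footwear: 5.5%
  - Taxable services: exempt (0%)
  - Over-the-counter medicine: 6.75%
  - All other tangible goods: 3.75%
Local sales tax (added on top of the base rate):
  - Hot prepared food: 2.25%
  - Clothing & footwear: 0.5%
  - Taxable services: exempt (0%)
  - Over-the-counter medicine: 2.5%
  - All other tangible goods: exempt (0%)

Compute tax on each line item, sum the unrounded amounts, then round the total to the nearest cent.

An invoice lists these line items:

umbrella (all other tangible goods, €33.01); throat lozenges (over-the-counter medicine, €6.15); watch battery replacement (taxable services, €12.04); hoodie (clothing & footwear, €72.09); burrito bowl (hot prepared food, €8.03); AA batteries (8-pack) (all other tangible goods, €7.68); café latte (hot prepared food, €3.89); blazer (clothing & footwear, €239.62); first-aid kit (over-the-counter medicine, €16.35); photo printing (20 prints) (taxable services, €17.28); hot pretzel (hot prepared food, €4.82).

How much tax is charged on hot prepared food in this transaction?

Burrito bowl €8.03: hot prepared food → 7.25% + 2.25% local = 9.5% → €0.76285
Café latte €3.89: hot prepared food → 7.25% + 2.25% local = 9.5% → €0.36955
Hot pretzel €4.82: hot prepared food → 7.25% + 2.25% local = 9.5% → €0.4579
Tax on hot prepared food: unrounded sum = €1.5903 → €1.59

€1.59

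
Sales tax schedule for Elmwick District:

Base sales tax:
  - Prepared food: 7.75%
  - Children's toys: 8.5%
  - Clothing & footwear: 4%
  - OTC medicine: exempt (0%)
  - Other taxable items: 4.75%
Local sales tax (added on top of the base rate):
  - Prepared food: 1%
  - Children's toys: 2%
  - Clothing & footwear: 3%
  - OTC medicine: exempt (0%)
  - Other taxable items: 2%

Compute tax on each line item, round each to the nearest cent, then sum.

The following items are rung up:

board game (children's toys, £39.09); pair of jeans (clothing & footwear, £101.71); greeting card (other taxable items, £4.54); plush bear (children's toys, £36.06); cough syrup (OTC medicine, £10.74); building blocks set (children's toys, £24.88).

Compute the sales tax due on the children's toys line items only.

Board game £39.09: children's toys → 8.5% + 2% local = 10.5% → £4.10
Plush bear £36.06: children's toys → 8.5% + 2% local = 10.5% → £3.79
Building blocks set £24.88: children's toys → 8.5% + 2% local = 10.5% → £2.61
Tax on children's toys = £4.10 + £3.79 + £2.61 = £10.50

£10.50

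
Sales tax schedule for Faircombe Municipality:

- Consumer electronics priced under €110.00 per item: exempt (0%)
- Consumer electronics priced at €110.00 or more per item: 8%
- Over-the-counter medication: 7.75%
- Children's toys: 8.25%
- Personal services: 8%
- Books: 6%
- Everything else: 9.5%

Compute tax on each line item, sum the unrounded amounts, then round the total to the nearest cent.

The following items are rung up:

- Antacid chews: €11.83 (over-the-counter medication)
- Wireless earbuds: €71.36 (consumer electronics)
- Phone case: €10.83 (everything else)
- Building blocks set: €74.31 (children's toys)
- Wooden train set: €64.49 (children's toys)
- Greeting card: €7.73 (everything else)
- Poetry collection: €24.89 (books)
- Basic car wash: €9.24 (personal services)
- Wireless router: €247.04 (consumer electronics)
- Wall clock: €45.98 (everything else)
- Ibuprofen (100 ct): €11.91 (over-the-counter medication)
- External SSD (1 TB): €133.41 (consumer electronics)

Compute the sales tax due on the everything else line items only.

€6.13

Phone case €10.83: everything else → 9.5% → €1.02885
Greeting card €7.73: everything else → 9.5% → €0.73435
Wall clock €45.98: everything else → 9.5% → €4.3681
Tax on everything else: unrounded sum = €6.1313 → €6.13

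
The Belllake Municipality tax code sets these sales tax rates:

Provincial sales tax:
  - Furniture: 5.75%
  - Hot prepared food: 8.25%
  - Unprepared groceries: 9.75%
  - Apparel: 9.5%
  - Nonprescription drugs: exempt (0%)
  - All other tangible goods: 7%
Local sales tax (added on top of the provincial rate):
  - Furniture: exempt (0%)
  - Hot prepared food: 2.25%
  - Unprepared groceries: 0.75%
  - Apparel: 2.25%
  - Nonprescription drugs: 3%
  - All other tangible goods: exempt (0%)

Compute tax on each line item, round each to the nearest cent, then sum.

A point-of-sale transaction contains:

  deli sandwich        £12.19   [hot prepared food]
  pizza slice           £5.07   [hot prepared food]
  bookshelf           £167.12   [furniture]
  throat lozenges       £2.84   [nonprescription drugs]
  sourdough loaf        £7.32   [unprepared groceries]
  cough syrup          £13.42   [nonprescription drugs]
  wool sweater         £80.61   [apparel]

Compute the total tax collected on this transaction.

Deli sandwich £12.19: hot prepared food → 8.25% + 2.25% local = 10.5% → £1.28
Pizza slice £5.07: hot prepared food → 8.25% + 2.25% local = 10.5% → £0.53
Bookshelf £167.12: furniture → 5.75% + 0% local = 5.75% → £9.61
Throat lozenges £2.84: nonprescription drugs → 0% + 3% local = 3% → £0.09
Sourdough loaf £7.32: unprepared groceries → 9.75% + 0.75% local = 10.5% → £0.77
Cough syrup £13.42: nonprescription drugs → 0% + 3% local = 3% → £0.40
Wool sweater £80.61: apparel → 9.5% + 2.25% local = 11.75% → £9.47
Total tax = £1.28 + £0.53 + £9.61 + £0.09 + £0.77 + £0.40 + £9.47 = £22.15

£22.15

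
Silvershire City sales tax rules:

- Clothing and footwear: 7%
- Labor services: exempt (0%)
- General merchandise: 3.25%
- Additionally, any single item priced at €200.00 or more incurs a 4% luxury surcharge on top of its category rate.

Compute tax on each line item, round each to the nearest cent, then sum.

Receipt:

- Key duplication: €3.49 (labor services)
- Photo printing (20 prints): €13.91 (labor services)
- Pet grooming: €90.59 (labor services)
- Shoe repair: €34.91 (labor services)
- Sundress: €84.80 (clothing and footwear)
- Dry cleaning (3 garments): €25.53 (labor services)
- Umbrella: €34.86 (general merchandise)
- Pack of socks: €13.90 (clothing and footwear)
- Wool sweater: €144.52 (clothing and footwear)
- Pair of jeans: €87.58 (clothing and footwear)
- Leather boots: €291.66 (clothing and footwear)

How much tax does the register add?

€56.37

Key duplication €3.49: labor services → 0% → €0.00
Photo printing (20 prints) €13.91: labor services → 0% → €0.00
Pet grooming €90.59: labor services → 0% → €0.00
Shoe repair €34.91: labor services → 0% → €0.00
Sundress €84.80: clothing and footwear → 7% → €5.94
Dry cleaning (3 garments) €25.53: labor services → 0% → €0.00
Umbrella €34.86: general merchandise → 3.25% → €1.13
Pack of socks €13.90: clothing and footwear → 7% → €0.97
Wool sweater €144.52: clothing and footwear → 7% → €10.12
Pair of jeans €87.58: clothing and footwear → 7% → €6.13
Leather boots €291.66: clothing and footwear → 7% + 4% surcharge = 11% → €32.08
Total tax = €5.94 + €1.13 + €0.97 + €10.12 + €6.13 + €32.08 = €56.37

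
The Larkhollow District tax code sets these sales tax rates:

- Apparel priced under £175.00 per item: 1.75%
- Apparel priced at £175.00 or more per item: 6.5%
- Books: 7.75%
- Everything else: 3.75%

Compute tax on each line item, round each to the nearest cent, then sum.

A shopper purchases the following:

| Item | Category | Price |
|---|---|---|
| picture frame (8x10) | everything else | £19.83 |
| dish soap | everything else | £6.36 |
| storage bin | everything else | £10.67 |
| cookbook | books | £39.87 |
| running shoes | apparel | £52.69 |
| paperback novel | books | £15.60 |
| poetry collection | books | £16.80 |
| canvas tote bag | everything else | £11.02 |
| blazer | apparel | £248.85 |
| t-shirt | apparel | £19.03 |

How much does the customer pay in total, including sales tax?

£465.54

Picture frame (8x10) £19.83: everything else → 3.75% → £0.74
Dish soap £6.36: everything else → 3.75% → £0.24
Storage bin £10.67: everything else → 3.75% → £0.40
Cookbook £39.87: books → 7.75% → £3.09
Running shoes £52.69: apparel, under £175.00 → 1.75% → £0.92
Paperback novel £15.60: books → 7.75% → £1.21
Poetry collection £16.80: books → 7.75% → £1.30
Canvas tote bag £11.02: everything else → 3.75% → £0.41
Blazer £248.85: apparel, £175.00 or more → 6.5% → £16.18
T-shirt £19.03: apparel, under £175.00 → 1.75% → £0.33
Subtotal = £440.72; tax = £24.82; total due = £465.54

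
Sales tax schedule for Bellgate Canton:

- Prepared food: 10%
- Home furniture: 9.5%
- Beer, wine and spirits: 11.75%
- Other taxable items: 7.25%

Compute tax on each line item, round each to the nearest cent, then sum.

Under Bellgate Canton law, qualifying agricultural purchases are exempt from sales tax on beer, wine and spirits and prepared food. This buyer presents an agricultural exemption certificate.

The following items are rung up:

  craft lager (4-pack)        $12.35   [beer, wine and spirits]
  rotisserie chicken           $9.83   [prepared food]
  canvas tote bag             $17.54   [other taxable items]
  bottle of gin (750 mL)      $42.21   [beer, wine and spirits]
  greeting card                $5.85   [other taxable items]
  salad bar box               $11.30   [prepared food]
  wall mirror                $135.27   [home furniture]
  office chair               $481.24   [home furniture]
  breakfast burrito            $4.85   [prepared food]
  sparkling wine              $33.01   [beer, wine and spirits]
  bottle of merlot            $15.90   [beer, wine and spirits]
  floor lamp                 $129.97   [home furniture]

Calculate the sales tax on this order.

$72.61

Craft lager (4-pack) $12.35: beer, wine and spirits, buyer-exempt → 0% → $0.00
Rotisserie chicken $9.83: prepared food, buyer-exempt → 0% → $0.00
Canvas tote bag $17.54: other taxable items → 7.25% → $1.27
Bottle of gin (750 mL) $42.21: beer, wine and spirits, buyer-exempt → 0% → $0.00
Greeting card $5.85: other taxable items → 7.25% → $0.42
Salad bar box $11.30: prepared food, buyer-exempt → 0% → $0.00
Wall mirror $135.27: home furniture → 9.5% → $12.85
Office chair $481.24: home furniture → 9.5% → $45.72
Breakfast burrito $4.85: prepared food, buyer-exempt → 0% → $0.00
Sparkling wine $33.01: beer, wine and spirits, buyer-exempt → 0% → $0.00
Bottle of merlot $15.90: beer, wine and spirits, buyer-exempt → 0% → $0.00
Floor lamp $129.97: home furniture → 9.5% → $12.35
Total tax = $1.27 + $0.42 + $12.85 + $45.72 + $12.35 = $72.61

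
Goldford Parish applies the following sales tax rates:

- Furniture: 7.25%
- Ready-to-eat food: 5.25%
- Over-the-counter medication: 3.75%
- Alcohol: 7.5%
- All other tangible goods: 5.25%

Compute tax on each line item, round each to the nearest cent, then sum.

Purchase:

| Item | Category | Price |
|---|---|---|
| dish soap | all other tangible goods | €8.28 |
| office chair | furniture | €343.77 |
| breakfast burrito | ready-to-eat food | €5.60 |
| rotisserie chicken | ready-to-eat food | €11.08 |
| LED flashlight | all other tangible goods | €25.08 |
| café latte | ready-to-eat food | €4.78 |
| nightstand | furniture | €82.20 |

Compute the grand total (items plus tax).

Dish soap €8.28: all other tangible goods → 5.25% → €0.43
Office chair €343.77: furniture → 7.25% → €24.92
Breakfast burrito €5.60: ready-to-eat food → 5.25% → €0.29
Rotisserie chicken €11.08: ready-to-eat food → 5.25% → €0.58
LED flashlight €25.08: all other tangible goods → 5.25% → €1.32
Café latte €4.78: ready-to-eat food → 5.25% → €0.25
Nightstand €82.20: furniture → 7.25% → €5.96
Subtotal = €480.79; tax = €33.75; total due = €514.54

€514.54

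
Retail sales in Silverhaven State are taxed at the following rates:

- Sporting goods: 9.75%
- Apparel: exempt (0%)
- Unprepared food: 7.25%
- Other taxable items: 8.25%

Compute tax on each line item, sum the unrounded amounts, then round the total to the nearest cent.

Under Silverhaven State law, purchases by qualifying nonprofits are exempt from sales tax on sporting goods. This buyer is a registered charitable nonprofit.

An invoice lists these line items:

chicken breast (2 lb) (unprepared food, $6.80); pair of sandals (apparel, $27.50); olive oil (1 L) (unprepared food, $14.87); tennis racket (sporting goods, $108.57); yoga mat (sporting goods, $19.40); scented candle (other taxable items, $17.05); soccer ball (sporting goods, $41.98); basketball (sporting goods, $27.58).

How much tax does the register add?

Chicken breast (2 lb) $6.80: unprepared food → 7.25% → $0.493
Pair of sandals $27.50: apparel → 0% → $0.00
Olive oil (1 L) $14.87: unprepared food → 7.25% → $1.078075
Tennis racket $108.57: sporting goods, buyer-exempt → 0% → $0.00
Yoga mat $19.40: sporting goods, buyer-exempt → 0% → $0.00
Scented candle $17.05: other taxable items → 8.25% → $1.406625
Soccer ball $41.98: sporting goods, buyer-exempt → 0% → $0.00
Basketball $27.58: sporting goods, buyer-exempt → 0% → $0.00
Unrounded tax sum = $2.9777 → $2.98

$2.98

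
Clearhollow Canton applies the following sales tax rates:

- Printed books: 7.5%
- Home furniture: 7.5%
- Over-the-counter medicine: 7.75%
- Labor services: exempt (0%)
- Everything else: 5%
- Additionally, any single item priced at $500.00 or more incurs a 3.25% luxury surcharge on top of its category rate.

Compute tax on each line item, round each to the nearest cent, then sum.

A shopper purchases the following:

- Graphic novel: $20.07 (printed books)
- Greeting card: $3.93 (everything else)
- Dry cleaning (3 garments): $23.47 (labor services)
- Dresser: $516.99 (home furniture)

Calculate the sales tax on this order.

$57.29

Graphic novel $20.07: printed books → 7.5% → $1.51
Greeting card $3.93: everything else → 5% → $0.20
Dry cleaning (3 garments) $23.47: labor services → 0% → $0.00
Dresser $516.99: home furniture → 7.5% + 3.25% surcharge = 10.75% → $55.58
Total tax = $1.51 + $0.20 + $55.58 = $57.29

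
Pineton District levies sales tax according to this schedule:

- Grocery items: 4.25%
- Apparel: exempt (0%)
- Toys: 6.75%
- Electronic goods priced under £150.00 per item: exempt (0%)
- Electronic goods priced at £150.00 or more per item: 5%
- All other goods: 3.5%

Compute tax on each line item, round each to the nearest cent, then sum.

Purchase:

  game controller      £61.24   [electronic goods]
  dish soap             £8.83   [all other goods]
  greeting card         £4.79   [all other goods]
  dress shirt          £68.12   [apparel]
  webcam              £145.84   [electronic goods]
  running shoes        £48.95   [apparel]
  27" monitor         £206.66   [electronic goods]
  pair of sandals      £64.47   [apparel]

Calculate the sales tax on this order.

Game controller £61.24: electronic goods, under £150.00 → 0% → £0.00
Dish soap £8.83: all other goods → 3.5% → £0.31
Greeting card £4.79: all other goods → 3.5% → £0.17
Dress shirt £68.12: apparel → 0% → £0.00
Webcam £145.84: electronic goods, under £150.00 → 0% → £0.00
Running shoes £48.95: apparel → 0% → £0.00
27" monitor £206.66: electronic goods, £150.00 or more → 5% → £10.33
Pair of sandals £64.47: apparel → 0% → £0.00
Total tax = £0.31 + £0.17 + £10.33 = £10.81

£10.81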